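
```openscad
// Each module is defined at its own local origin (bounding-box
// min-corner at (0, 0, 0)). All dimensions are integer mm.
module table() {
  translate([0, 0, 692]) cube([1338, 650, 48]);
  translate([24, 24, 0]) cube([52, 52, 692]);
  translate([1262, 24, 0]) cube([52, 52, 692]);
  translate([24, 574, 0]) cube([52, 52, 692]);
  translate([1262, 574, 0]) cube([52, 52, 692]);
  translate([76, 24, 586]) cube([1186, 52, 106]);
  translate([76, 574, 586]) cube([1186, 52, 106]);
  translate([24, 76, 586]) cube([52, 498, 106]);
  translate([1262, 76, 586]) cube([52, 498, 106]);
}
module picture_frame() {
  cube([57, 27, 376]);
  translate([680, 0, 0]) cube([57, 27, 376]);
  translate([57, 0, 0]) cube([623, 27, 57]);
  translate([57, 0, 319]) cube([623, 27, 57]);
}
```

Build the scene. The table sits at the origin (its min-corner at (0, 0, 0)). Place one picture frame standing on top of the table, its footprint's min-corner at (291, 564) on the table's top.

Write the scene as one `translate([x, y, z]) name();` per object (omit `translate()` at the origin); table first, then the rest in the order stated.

table();
translate([291, 564, 740]) picture_frame();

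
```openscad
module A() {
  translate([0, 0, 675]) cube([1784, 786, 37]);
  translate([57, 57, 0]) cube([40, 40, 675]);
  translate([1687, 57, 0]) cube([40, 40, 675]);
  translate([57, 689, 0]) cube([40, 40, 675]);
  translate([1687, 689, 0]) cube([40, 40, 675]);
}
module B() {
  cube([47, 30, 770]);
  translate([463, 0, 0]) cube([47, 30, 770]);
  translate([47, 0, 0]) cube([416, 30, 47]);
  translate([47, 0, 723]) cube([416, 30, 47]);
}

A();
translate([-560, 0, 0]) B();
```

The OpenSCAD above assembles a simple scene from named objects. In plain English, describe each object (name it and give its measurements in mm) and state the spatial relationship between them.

A is a table with a 1784×786 mm rectangular top, 37 mm thick, top surface at z = 712 mm, supported by four 40×40 mm square legs, each inset 57 mm from the nearest pair of top edges, running from the floor.

B is a rectangular picture frame lying in the x–z plane (depth along y). The opening is 416 mm wide (x) by 676 mm tall (z), surrounded by a border 47 mm wide on all four sides. The frame is 30 mm deep and is made of two full-height vertical stiles with two horizontal rails fitted between them.

The picture frame is on the floor beside the table on its −x side.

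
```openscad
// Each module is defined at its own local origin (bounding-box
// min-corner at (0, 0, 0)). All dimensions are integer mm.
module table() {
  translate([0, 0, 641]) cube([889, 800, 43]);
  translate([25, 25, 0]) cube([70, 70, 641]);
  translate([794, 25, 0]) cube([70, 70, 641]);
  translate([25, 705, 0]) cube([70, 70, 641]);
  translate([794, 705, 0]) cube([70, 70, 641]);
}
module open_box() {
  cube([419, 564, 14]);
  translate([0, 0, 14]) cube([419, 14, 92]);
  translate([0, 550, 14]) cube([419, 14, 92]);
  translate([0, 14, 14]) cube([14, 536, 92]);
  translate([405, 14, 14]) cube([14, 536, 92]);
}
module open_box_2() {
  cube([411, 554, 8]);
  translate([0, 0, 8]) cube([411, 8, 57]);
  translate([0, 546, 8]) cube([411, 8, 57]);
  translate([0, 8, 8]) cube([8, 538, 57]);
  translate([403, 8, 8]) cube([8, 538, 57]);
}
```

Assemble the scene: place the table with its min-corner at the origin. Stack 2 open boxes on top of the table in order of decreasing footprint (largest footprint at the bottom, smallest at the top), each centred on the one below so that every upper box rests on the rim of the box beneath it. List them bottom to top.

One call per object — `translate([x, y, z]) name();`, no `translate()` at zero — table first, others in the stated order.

table();
translate([235, 118, 684]) open_box();
translate([239, 123, 790]) open_box_2();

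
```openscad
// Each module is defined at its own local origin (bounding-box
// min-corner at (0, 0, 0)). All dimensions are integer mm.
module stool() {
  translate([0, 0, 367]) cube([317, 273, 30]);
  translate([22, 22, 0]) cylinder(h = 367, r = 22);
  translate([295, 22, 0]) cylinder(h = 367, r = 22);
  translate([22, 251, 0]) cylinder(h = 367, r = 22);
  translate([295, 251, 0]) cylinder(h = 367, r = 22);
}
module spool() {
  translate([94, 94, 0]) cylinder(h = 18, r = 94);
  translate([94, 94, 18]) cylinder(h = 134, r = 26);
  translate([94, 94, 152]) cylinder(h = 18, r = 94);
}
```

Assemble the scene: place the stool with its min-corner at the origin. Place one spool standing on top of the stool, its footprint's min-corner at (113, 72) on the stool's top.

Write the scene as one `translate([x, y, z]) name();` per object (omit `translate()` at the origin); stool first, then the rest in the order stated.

stool();
translate([113, 72, 397]) spool();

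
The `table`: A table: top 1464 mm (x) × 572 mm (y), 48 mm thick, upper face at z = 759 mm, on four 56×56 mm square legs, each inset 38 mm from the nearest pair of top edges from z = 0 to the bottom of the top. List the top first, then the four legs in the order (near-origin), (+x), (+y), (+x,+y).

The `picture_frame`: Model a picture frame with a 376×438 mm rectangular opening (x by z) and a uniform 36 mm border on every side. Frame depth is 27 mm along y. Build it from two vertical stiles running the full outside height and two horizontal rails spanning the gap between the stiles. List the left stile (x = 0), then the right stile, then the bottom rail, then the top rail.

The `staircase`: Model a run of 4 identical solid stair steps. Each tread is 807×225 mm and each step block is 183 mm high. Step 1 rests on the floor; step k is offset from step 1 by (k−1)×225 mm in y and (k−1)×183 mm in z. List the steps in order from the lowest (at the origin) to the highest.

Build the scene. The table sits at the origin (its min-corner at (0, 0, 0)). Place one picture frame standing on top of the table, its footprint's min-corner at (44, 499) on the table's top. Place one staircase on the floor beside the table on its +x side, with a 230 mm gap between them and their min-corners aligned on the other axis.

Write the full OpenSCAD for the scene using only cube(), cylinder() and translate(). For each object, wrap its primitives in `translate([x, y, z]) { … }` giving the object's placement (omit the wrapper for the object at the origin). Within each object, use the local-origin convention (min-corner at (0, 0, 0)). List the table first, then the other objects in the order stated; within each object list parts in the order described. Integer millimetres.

translate([0, 0, 711]) cube([1464, 572, 48]);
translate([38, 38, 0]) cube([56, 56, 711]);
translate([1370, 38, 0]) cube([56, 56, 711]);
translate([38, 478, 0]) cube([56, 56, 711]);
translate([1370, 478, 0]) cube([56, 56, 711]);
translate([44, 499, 759]) {
  cube([36, 27, 510]);
  translate([412, 0, 0]) cube([36, 27, 510]);
  translate([36, 0, 0]) cube([376, 27, 36]);
  translate([36, 0, 474]) cube([376, 27, 36]);
}
translate([1694, 0, 0]) {
  cube([807, 225, 183]);
  translate([0, 225, 183]) cube([807, 225, 183]);
  translate([0, 450, 366]) cube([807, 225, 183]);
  translate([0, 675, 549]) cube([807, 225, 183]);
}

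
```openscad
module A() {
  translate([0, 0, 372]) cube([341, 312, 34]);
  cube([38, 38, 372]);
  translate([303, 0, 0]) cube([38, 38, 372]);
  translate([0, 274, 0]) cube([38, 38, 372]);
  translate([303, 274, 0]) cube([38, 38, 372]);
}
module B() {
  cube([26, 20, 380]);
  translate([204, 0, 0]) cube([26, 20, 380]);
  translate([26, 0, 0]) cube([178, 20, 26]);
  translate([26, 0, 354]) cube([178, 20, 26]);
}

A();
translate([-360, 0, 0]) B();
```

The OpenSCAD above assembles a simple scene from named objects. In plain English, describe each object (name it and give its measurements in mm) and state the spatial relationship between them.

A is a simple wooden stool: a rectangular seat 341 mm (x) by 312 mm (y), 34 mm thick, top face at z = 406 mm, on four square legs, each 38×38 mm in cross-section. The legs rest on z = 0, each flush with a corner of the seat.

B is a picture frame with a 178×328 mm rectangular opening (x by z) and a uniform 26 mm border on every side. Frame depth is 20 mm along y. It is built from two vertical stiles running the full outside height and two horizontal rails spanning the gap between the stiles.

The picture frame is on the floor beside the stool on its −x side.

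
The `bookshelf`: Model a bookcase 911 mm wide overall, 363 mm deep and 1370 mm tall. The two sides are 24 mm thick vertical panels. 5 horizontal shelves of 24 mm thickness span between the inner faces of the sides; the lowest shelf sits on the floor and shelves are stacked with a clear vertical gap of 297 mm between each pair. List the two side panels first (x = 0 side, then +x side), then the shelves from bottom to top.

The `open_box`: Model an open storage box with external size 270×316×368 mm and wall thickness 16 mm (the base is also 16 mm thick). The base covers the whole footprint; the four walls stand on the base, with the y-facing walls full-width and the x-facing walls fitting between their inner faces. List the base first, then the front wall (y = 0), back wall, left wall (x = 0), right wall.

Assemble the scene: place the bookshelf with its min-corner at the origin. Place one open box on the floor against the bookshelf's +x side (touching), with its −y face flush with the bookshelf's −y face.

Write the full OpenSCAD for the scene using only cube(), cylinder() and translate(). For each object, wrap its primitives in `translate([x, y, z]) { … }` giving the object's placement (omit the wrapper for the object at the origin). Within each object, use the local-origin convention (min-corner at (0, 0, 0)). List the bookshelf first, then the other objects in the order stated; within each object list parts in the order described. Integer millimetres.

cube([24, 363, 1370]);
translate([887, 0, 0]) cube([24, 363, 1370]);
translate([24, 0, 0]) cube([863, 363, 24]);
translate([24, 0, 321]) cube([863, 363, 24]);
translate([24, 0, 642]) cube([863, 363, 24]);
translate([24, 0, 963]) cube([863, 363, 24]);
translate([24, 0, 1284]) cube([863, 363, 24]);
translate([911, 0, 0]) {
  cube([270, 316, 16]);
  translate([0, 0, 16]) cube([270, 16, 352]);
  translate([0, 300, 16]) cube([270, 16, 352]);
  translate([0, 16, 16]) cube([16, 284, 352]);
  translate([254, 16, 16]) cube([16, 284, 352]);
}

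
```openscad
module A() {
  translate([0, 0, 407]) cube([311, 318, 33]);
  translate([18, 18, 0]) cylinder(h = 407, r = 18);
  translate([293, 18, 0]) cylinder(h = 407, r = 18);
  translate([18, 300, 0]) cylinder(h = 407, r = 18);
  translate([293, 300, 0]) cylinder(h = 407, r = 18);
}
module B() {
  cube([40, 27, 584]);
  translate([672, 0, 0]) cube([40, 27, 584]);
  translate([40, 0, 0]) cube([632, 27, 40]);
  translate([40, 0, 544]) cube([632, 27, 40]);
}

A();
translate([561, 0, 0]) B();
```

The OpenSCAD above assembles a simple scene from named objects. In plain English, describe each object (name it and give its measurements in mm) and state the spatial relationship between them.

A is a simple wooden stool: a rectangular seat 311 mm (x) by 318 mm (y), 33 mm thick, top face at z = 440 mm, on four round legs, each 36 mm in diameter. The legs rest on z = 0, each leg's axis is inset half a diameter from the nearest pair of seat edges (so the leg's bounding box is flush with the corner).

B is a picture frame with a 632×504 mm rectangular opening (x by z) and a uniform 40 mm border on every side. Frame depth is 27 mm along y. It is built from two vertical stiles running the full outside height and two horizontal rails spanning the gap between the stiles.

The picture frame is on the floor beside the stool on its +x side.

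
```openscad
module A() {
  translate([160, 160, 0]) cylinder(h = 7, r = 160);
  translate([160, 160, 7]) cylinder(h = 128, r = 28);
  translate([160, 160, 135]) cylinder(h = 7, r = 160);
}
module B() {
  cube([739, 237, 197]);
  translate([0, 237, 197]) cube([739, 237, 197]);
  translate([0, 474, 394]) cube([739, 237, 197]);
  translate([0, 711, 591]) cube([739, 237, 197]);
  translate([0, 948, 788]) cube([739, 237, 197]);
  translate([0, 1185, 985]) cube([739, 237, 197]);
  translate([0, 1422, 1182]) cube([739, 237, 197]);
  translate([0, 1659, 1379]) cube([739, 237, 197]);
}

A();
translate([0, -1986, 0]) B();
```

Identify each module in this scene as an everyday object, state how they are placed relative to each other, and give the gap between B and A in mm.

A is a spool. B is a staircase. The staircase is on the floor beside the spool on its −y side. The gap between the staircase and the spool is 90 mm.

The staircase's nearest face is 90 mm from the spool's −y face.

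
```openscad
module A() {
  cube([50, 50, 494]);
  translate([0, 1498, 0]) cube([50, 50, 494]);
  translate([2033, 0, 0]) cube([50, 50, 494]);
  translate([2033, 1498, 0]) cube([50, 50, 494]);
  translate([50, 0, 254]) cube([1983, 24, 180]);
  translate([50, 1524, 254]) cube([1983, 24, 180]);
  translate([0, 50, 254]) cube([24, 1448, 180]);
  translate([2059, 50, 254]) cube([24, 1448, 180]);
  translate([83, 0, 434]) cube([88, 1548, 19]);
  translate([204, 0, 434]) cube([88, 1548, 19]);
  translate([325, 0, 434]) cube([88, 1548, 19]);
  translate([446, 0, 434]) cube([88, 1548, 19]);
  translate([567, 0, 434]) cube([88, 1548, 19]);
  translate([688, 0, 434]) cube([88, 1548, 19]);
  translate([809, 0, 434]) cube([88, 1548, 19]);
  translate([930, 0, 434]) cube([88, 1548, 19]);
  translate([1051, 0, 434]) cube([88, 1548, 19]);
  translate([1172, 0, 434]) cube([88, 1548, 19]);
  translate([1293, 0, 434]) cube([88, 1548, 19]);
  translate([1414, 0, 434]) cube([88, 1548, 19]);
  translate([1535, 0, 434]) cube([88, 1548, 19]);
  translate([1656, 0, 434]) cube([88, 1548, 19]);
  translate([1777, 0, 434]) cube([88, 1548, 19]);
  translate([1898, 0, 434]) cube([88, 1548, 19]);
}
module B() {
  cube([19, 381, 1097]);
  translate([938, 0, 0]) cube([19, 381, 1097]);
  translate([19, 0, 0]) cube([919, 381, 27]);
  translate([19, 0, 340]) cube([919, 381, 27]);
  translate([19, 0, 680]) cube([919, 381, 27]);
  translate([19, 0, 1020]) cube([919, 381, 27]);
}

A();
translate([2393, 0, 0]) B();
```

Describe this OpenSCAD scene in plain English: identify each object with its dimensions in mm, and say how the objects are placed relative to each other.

A is a bed frame 2083 mm long (x) by 1548 mm wide (y). Four 50×50 mm corner posts, 494 mm tall, at the corners of the footprint. Four rails of 24 mm thickness and 180 mm height run between adjacent posts with their undersides at z = 254 mm, their outer faces flush with the outside of the frame (the two x-running rails run between the posts' inner faces; the two y-running rails run between the posts' inner faces). 16 slats, each 88 mm wide (x) and 19 mm thick, lie across the top of the two x-running rails, running the full 1548 mm width of the frame in y; the slats are evenly spaced along x between the inner faces of the end posts with equal gaps (rounded down to the nearest mm) at the −x end and between each pair — any rounding remainder accumulates at the +x end.

B is a bookshelf 957 mm wide overall, 381 mm deep and 1097 mm tall. The two sides are 19 mm thick vertical panels. 4 horizontal shelves of 27 mm thickness span between the inner faces of the sides; the lowest shelf sits on the floor and shelves are stacked with a clear vertical gap of 313 mm between each pair.

The bookshelf is on the floor beside the bed frame on its +x side.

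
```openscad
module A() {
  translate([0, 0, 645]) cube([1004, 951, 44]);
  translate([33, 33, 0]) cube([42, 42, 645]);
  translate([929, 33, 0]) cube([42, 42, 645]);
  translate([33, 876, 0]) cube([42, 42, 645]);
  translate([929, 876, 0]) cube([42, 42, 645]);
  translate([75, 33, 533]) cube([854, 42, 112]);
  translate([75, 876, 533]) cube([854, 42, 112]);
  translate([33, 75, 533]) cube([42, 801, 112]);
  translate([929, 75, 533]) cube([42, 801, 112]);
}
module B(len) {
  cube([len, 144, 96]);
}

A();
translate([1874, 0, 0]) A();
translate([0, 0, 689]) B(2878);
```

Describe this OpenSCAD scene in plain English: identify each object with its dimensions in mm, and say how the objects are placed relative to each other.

A is a table: top 1004 mm (x) × 951 mm (y), 44 mm thick, upper face at z = 689 mm, on four 42×42 mm square legs, each inset 33 mm from the nearest pair of top edges, running from z = 0 to the bottom of the top. Four apron rails, 42 mm thick and 112 mm tall, run between adjacent legs with their top edges flush with the underside of the top and their outer faces flush with the legs' outer faces.

B is a rectangular beam 2878 mm long (x), 144 mm deep (y), 96 mm thick (z).

The beam spans the tops of two tables placed 870 mm apart, resting at z = 689 mm.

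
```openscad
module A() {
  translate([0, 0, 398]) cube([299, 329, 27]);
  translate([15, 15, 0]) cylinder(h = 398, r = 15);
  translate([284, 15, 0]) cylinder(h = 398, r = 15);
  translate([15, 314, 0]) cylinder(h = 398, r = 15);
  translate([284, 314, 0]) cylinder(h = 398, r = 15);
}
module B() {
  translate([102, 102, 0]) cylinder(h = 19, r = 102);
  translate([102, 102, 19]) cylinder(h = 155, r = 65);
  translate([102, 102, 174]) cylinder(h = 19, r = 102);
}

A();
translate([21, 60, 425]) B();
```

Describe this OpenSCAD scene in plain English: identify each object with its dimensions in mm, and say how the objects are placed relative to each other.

A is a four-legged stool. The seat is 299×329 mm, 27 mm thick, top at z = 425 mm. It stands on four round legs, each 30 mm in diameter, from z = 0 to the seat underside, each leg's axis is inset half a diameter from the nearest pair of seat edges (so the leg's bounding box is flush with the corner).

B is a spool: two coaxial disc flanges of radius 102 mm and thickness 19 mm, joined by a core cylinder of radius 65 mm and height 155 mm. The lower flange rests on z = 0 and the three cylinders share a vertical axis.

The spool is on top of the stool.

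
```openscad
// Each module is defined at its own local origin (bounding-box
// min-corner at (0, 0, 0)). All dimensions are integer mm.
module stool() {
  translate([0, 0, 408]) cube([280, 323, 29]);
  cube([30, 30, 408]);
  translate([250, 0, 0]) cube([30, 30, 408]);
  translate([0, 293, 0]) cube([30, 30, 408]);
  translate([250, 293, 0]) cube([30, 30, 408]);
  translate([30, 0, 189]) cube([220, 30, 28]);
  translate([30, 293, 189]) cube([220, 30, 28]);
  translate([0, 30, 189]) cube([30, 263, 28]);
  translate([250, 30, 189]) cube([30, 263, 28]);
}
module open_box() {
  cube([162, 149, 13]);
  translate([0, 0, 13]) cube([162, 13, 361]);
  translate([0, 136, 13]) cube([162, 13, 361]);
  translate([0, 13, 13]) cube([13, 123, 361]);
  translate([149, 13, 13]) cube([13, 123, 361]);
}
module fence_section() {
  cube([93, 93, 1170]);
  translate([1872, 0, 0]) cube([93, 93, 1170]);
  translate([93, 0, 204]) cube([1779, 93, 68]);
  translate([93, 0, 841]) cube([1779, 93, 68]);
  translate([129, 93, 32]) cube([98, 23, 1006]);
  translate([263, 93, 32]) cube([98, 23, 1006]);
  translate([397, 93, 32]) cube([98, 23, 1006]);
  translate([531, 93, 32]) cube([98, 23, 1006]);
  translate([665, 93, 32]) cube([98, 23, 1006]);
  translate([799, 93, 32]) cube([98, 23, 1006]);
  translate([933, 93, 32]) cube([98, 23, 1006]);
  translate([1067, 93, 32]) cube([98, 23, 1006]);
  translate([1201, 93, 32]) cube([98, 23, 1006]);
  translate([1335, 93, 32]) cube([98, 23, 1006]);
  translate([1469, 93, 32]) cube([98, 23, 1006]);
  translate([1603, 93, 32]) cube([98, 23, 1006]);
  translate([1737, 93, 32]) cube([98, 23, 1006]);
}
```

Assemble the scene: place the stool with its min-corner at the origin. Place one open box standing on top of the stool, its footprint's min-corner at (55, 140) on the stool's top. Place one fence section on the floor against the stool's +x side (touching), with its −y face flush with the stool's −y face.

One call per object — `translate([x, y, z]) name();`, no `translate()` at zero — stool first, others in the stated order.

stool();
translate([55, 140, 437]) open_box();
translate([280, 0, 0]) fence_section();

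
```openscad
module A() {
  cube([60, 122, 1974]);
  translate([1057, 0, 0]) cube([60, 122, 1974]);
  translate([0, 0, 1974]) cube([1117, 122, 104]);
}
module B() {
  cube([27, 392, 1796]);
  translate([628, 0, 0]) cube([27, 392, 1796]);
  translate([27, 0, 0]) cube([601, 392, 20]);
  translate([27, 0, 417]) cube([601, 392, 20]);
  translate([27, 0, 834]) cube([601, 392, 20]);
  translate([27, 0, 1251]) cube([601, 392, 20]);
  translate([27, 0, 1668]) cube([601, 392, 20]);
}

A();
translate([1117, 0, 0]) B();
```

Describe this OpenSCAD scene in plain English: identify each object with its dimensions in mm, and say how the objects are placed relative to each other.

A is a door frame. The clear opening is 997 mm wide and 1974 mm high. Two 60 mm wide jambs, 122 mm deep, stand either side of the opening from the floor to the top of the opening. A 104 mm thick head sits across the top of both jambs, spanning the full outside width of the frame.

B is an open bookshelf. Two side panels, each 27 mm thick, 392 mm deep and 1796 mm tall, stand 655 mm apart (outside-to-outside). Between them sit 5 shelves, each 20 mm thick and 392 mm deep, spanning the full gap between the sides. The bottom shelf rests on the floor (its underside at z = 0) and the clear gap between one shelf's top and the next shelf's underside is 397 mm.

The bookshelf is against the door frame's +x side, with their −y faces flush.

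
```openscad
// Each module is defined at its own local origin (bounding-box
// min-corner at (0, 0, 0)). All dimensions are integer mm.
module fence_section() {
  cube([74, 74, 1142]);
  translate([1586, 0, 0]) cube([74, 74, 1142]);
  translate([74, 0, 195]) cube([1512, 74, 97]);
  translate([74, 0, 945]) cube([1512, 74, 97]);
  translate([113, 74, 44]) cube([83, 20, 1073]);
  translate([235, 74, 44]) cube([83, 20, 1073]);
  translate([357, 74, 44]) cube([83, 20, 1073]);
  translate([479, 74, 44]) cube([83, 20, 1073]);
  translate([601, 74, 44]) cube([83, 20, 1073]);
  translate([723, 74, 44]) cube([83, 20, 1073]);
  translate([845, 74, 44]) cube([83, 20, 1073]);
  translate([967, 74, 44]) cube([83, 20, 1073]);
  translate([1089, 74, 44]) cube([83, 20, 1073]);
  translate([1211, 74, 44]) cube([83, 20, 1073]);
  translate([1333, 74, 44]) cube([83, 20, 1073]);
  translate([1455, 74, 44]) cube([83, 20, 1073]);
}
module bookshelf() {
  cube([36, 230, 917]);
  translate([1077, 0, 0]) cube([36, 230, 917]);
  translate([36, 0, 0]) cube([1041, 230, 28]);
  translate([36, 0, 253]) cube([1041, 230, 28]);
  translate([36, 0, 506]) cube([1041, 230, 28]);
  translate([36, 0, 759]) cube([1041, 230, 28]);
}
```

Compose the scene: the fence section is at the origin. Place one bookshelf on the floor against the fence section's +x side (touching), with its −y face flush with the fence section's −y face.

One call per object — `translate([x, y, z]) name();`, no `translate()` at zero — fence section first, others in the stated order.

fence_section();
translate([1660, 0, 0]) bookshelf();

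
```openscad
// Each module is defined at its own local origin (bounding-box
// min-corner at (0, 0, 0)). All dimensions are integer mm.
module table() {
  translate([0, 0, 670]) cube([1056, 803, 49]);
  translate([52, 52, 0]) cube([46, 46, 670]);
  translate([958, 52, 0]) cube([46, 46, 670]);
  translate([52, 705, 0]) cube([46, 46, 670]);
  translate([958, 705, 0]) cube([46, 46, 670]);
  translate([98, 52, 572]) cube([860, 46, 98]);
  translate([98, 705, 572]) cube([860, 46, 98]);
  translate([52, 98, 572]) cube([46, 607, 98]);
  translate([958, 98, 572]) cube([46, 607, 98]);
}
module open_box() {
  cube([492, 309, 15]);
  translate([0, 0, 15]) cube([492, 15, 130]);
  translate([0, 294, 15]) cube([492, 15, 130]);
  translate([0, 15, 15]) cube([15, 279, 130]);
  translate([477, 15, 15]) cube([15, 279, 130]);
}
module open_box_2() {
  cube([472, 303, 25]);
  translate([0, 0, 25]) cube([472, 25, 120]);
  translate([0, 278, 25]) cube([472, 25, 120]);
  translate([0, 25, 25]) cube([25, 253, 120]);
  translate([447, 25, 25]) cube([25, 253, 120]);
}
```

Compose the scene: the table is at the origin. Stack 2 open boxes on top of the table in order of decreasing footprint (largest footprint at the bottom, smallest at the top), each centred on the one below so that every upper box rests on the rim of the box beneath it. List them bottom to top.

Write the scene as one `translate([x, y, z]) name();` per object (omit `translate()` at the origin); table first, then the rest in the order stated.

table();
translate([282, 247, 719]) open_box();
translate([292, 250, 864]) open_box_2();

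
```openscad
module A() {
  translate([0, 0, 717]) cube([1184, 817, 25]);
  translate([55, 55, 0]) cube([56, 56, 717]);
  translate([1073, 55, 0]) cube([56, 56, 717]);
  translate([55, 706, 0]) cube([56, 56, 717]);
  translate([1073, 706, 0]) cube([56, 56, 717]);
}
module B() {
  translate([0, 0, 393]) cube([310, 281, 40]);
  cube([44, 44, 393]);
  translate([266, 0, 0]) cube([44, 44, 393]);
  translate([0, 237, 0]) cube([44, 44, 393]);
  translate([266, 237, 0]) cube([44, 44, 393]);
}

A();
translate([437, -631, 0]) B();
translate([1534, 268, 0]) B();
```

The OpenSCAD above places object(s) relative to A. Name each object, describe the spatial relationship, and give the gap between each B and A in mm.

Each stool's nearest face is 350 mm from the table's bounding box.

A is a table. B is a stool. Two stools sit around the table at the −y, +x sides. The gap between each stool and the table is 350 mm.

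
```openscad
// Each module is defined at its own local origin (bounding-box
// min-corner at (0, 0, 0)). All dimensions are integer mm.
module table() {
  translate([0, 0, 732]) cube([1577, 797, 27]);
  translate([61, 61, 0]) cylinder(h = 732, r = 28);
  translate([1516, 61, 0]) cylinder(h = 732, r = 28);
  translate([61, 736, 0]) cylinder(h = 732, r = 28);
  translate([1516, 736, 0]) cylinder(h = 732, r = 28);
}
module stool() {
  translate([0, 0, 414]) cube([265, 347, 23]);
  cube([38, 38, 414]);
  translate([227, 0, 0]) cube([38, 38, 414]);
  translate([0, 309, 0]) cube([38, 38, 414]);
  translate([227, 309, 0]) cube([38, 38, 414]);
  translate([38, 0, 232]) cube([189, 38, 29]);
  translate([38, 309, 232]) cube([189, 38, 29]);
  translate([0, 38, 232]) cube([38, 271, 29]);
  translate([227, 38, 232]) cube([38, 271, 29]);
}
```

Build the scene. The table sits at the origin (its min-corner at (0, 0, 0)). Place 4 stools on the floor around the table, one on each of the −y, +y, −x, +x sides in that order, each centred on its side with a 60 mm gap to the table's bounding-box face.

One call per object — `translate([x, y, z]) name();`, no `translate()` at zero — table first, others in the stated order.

table();
translate([656, -407, 0]) stool();
translate([656, 857, 0]) stool();
translate([-325, 225, 0]) stool();
translate([1637, 225, 0]) stool();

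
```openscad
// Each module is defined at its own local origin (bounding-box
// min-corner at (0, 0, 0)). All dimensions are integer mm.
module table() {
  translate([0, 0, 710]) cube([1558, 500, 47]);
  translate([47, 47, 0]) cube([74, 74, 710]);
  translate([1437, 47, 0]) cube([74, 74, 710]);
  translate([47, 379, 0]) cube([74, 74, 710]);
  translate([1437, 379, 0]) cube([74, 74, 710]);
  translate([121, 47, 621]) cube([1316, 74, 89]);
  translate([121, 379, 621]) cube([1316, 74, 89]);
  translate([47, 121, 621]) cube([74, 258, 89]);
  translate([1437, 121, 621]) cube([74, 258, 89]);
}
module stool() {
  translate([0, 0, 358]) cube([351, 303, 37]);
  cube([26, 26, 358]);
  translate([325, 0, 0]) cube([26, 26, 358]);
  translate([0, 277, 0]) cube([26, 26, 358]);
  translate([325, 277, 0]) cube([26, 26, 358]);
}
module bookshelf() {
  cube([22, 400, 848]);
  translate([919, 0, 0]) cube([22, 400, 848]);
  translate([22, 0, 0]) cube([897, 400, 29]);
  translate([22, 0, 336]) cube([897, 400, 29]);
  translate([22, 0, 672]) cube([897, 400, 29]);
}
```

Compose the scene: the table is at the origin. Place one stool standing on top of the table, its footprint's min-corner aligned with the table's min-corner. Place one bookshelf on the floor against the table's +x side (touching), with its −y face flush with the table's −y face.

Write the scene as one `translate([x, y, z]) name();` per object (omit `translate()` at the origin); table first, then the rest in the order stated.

table();
translate([0, 0, 757]) stool();
translate([1558, 0, 0]) bookshelf();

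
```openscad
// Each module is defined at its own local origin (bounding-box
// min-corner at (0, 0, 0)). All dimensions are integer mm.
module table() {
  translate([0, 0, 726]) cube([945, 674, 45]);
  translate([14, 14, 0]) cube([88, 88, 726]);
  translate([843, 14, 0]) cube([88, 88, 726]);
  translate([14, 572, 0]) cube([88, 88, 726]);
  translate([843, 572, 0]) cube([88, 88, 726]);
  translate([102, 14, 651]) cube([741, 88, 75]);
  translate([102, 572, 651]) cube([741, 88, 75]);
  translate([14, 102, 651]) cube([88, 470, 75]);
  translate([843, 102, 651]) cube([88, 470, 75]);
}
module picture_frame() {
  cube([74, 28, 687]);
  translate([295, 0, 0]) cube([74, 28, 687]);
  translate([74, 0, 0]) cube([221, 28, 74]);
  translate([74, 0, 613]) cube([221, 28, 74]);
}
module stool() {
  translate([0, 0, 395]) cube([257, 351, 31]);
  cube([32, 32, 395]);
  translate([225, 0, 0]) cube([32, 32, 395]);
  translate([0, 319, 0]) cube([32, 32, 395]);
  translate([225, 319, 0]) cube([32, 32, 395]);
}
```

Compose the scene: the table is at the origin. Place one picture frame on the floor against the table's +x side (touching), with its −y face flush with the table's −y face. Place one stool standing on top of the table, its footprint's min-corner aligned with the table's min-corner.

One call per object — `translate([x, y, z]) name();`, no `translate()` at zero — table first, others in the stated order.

table();
translate([945, 0, 0]) picture_frame();
translate([0, 0, 771]) stool();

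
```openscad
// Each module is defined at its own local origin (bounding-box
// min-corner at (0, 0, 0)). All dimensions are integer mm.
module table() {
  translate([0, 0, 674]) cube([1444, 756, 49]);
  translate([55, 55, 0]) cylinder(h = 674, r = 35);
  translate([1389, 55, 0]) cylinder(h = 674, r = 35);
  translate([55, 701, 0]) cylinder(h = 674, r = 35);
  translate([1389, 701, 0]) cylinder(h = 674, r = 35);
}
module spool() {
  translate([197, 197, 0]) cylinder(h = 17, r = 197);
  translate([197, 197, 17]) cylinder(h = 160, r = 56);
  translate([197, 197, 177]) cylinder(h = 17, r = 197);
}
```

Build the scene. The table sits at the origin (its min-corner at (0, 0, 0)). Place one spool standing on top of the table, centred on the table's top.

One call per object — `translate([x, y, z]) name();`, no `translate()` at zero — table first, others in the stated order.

table();
translate([525, 181, 723]) spool();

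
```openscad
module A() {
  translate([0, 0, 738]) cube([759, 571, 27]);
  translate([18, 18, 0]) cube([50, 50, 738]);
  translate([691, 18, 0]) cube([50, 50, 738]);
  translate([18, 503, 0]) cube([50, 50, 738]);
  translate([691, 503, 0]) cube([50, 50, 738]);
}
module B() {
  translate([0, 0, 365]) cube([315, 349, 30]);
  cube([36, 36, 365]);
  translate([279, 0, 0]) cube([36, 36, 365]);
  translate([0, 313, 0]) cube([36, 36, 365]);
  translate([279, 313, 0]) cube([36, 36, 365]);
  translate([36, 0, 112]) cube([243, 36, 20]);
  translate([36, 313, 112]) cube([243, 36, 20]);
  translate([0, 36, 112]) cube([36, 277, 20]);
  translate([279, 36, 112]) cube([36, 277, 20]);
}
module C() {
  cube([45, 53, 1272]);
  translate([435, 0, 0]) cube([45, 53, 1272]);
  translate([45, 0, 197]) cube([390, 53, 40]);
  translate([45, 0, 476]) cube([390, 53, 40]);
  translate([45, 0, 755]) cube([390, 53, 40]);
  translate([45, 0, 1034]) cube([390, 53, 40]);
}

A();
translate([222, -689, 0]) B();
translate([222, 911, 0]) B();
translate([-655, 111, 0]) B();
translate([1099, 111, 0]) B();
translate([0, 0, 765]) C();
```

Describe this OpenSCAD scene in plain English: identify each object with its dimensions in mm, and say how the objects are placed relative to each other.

A is a table: top 759 mm (x) × 571 mm (y), 27 mm thick, upper face at z = 765 mm, on four 50×50 mm square legs, each inset 18 mm from the nearest pair of top edges, running from z = 0 to the bottom of the top.

B is a four-legged stool. The seat is a 315×349×30 mm slab whose top surface is at z = 395 mm; four square legs, each 36×36 mm in cross-section, run from the floor (z = 0) to the underside of the seat, each flush with a corner of the seat. Four stretchers, 36 mm wide and 20 mm tall, connect adjacent legs with their undersides at z = 112 mm, each running between the inner faces of the legs it joins and aligned with the legs' outer faces on the other axis.

C is a straight ladder. Two 45×53 mm vertical rails, 1272 mm tall, stand 480 mm apart (outside-to-outside) with their front faces coplanar on the −y side. 4 rungs, each 53 mm deep and 40 mm tall, span between the inner faces of the rails, front faces flush with the rails. The lowest rung's underside is at z = 197 mm and rungs are spaced 279 mm apart (underside to underside).

Four stools sit around the table at the −y, +y, −x, +x sides. The ladder is on top of the table.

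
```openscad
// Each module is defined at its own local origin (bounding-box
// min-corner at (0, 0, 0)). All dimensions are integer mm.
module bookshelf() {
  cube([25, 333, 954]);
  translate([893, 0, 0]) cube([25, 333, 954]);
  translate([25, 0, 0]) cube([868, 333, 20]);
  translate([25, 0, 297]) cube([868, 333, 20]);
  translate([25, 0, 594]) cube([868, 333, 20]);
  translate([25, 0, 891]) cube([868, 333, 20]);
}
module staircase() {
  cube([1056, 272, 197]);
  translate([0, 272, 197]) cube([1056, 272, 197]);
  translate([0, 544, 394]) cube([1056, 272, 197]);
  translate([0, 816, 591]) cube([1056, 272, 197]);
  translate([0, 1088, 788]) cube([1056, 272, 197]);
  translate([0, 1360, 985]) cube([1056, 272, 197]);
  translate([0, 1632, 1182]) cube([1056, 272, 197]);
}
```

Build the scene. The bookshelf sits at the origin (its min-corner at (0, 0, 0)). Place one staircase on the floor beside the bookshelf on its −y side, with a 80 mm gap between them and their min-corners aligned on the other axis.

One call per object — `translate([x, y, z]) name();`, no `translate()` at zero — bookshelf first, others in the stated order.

bookshelf();
translate([0, -1984, 0]) staircase();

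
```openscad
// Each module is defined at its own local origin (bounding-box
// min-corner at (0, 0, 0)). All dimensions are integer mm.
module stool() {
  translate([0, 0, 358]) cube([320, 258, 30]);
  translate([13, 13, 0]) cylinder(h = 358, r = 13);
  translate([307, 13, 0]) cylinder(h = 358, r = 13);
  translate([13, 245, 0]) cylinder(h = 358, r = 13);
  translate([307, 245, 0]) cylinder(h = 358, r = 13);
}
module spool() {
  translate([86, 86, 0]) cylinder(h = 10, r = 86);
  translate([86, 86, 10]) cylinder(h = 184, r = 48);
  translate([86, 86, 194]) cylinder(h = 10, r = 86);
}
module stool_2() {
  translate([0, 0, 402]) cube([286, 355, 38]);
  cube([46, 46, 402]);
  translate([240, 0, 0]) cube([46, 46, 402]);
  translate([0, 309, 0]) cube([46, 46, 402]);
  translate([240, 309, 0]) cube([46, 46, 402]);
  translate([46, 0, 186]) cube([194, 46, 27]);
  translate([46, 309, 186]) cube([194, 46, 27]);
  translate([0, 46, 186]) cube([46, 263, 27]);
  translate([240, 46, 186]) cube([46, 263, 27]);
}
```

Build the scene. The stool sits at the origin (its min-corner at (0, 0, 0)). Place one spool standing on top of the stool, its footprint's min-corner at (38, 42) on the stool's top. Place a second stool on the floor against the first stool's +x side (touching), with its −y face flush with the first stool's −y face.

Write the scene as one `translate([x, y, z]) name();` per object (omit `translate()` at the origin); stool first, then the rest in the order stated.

stool();
translate([38, 42, 388]) spool();
translate([320, 0, 0]) stool_2();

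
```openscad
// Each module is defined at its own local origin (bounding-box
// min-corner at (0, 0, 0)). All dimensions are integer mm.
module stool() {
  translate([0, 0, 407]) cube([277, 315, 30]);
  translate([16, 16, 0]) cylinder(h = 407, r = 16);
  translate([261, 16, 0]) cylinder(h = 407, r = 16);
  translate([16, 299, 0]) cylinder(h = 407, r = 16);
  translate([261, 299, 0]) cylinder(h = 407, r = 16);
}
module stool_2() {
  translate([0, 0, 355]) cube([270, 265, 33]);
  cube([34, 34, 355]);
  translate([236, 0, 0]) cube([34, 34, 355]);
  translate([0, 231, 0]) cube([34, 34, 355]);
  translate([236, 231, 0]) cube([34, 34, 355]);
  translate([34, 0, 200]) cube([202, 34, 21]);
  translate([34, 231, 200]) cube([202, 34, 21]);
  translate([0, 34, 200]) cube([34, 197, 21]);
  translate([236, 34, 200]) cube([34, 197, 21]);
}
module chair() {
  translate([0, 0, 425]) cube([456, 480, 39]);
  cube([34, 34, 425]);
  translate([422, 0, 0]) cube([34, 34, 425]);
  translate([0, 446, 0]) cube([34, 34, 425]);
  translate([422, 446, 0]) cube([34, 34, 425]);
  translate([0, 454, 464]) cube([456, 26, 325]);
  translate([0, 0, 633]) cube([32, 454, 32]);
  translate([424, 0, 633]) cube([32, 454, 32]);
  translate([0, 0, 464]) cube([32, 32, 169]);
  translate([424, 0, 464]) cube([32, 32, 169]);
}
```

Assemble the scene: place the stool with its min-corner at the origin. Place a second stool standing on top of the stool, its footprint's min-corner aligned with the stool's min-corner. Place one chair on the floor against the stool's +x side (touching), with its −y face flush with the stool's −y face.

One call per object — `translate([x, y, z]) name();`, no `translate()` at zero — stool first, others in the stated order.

stool();
translate([0, 0, 437]) stool_2();
translate([277, 0, 0]) chair();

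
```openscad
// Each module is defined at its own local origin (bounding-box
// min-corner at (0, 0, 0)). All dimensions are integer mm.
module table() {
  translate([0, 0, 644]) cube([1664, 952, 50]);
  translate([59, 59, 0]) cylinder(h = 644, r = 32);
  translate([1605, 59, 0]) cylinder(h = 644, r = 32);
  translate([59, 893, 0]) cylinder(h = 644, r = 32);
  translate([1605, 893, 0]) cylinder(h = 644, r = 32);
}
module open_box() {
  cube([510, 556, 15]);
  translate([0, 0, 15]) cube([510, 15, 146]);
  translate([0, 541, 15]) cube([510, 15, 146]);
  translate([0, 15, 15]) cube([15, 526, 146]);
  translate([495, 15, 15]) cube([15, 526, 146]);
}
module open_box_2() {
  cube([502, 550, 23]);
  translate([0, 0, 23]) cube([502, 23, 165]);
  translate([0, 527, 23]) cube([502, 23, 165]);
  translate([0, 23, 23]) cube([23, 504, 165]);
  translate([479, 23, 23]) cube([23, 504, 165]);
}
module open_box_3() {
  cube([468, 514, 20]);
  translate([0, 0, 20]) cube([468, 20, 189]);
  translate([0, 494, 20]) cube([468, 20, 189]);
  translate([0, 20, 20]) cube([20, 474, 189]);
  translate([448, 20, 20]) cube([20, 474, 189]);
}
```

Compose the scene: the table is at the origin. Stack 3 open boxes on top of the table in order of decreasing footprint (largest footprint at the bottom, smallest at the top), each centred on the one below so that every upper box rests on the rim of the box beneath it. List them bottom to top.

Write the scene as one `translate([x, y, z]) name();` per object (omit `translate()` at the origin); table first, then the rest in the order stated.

table();
translate([577, 198, 694]) open_box();
translate([581, 201, 855]) open_box_2();
translate([598, 219, 1043]) open_box_3();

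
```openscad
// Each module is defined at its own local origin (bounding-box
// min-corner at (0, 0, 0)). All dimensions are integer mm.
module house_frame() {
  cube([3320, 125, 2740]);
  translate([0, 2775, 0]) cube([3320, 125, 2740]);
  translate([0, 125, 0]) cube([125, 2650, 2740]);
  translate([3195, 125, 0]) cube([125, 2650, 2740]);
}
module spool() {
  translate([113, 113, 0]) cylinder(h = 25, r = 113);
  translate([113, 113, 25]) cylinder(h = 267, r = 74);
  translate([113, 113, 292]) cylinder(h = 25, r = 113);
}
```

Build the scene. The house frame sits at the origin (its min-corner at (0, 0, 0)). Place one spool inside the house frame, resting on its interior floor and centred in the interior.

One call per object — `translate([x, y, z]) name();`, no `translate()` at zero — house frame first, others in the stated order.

house_frame();
translate([1547, 1337, 0]) spool();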